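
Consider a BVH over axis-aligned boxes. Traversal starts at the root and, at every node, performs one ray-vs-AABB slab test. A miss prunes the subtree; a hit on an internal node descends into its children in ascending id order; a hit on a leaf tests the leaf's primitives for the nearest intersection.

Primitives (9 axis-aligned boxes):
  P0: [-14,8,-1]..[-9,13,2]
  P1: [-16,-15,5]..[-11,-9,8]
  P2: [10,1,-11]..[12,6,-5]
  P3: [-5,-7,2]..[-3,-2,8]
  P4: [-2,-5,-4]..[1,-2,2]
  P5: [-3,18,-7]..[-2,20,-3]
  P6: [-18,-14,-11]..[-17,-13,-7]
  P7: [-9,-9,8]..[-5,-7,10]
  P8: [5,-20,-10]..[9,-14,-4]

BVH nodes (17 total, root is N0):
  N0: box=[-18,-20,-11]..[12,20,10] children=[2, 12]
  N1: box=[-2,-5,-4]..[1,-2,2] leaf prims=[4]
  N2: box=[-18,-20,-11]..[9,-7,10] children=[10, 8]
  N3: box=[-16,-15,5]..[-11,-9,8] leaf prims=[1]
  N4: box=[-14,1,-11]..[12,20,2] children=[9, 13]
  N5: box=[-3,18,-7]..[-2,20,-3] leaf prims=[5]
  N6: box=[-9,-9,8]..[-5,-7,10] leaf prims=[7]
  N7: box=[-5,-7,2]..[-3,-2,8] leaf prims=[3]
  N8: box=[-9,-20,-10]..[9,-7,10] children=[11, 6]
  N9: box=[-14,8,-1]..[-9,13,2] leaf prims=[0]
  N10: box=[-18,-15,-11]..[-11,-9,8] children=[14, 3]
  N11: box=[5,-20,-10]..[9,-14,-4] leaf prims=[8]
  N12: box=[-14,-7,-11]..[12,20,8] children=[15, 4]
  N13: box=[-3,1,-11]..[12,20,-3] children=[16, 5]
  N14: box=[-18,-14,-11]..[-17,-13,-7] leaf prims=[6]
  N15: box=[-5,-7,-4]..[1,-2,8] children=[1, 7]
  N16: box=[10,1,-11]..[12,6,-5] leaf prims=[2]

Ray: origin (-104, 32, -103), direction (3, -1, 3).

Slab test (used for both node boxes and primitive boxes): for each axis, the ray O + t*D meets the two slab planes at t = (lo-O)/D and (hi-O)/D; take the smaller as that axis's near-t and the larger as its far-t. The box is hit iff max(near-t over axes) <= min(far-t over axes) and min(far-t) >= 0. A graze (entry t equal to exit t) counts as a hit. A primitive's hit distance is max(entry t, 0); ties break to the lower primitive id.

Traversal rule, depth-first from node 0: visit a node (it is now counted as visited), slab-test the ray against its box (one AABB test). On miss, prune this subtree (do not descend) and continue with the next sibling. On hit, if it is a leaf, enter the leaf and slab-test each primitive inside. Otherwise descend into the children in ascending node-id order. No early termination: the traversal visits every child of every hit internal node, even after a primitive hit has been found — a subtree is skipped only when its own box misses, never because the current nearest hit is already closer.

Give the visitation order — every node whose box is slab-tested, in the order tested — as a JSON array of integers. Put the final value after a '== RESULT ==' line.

Trace the traversal:
N0 x:[86/3,116/3] y:[12,52] z:[92/3,113/3] -> hit [92/3,113/3], descend [2, 12]
  N2 x:[86/3,113/3] y:[39,52] z:[92/3,113/3] -> miss, prune
  N12 x:[30,116/3] y:[12,39] z:[92/3,37] -> hit [92/3,37], descend [4, 15]
    N4 x:[30,116/3] y:[12,31] z:[92/3,35] -> hit [92/3,31], descend [9, 13]
      N9 x:[30,95/3] y:[19,24] z:[34,35] -> miss, prune
      N13 x:[101/3,116/3] y:[12,31] z:[92/3,100/3] -> miss, prune
    N15 x:[33,35] y:[34,39] z:[33,37] -> hit [34,35], descend [1, 7]
      N1 x:[34,35] y:[34,37] z:[33,35] -> hit [34,35] leaf, test {P4@t=34}
      N7 x:[33,101/3] y:[34,39] z:[35,37] -> miss, prune

Summary -> nodes [0, 2, 12, 4, 9, 13, 15, 1, 7]; box-tests=9; leaf-entries=1; first=P4

== RESULT ==
[0, 2, 12, 4, 9, 13, 15, 1, 7]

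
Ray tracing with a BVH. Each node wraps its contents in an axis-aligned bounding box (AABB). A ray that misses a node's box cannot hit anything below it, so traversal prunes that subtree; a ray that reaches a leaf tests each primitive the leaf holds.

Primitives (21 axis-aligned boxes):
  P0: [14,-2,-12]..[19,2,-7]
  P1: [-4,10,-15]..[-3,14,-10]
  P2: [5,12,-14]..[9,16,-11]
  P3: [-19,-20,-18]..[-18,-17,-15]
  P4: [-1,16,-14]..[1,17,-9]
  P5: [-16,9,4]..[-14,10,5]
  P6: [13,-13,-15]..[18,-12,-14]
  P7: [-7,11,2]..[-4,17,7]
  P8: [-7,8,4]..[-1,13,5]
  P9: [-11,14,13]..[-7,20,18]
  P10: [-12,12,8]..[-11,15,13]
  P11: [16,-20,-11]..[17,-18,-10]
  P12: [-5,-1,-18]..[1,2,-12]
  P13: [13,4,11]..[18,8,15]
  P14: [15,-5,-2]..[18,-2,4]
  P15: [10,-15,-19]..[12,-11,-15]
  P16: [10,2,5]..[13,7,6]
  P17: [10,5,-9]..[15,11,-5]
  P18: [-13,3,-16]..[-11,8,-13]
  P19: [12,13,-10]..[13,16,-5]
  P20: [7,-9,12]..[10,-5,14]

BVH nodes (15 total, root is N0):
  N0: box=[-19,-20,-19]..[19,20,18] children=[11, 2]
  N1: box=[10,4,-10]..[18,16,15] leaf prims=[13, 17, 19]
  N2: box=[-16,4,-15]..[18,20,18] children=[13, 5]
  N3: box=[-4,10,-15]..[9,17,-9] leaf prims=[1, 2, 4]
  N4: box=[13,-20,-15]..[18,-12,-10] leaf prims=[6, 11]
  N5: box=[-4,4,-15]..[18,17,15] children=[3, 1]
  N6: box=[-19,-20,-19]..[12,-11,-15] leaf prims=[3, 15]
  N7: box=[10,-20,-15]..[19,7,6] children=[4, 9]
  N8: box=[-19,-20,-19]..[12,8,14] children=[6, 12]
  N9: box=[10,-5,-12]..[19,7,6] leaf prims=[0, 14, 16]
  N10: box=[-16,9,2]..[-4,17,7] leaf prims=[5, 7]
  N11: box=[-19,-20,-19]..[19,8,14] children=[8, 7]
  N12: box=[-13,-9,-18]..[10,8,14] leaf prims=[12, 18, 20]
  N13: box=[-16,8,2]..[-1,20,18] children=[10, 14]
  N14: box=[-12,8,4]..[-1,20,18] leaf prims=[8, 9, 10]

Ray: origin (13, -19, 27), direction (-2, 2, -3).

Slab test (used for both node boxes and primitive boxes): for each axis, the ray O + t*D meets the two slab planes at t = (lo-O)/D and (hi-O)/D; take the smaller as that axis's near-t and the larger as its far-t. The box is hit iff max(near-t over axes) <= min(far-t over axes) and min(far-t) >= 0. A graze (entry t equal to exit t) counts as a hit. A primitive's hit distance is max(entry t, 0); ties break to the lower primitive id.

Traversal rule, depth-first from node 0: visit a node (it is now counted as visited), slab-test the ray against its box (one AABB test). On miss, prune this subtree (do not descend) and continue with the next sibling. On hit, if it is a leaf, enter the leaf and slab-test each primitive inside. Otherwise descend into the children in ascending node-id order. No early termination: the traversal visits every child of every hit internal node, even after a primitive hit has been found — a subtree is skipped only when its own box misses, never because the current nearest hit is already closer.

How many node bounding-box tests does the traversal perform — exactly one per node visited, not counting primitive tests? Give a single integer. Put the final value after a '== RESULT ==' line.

Walk:
N0 x:[-3,16] y:[-1/2,39/2] z:[3,46/3] -> hit [3,46/3], descend [2, 11]
  N2 x:[-5/2,29/2] y:[23/2,39/2] z:[3,14] -> hit [23/2,14], descend [5, 13]
    N5 x:[-5/2,17/2] y:[23/2,18] z:[4,14] -> miss, prune
    N13 x:[7,29/2] y:[27/2,39/2] z:[3,25/3] -> miss, prune
  N11 x:[-3,16] y:[-1/2,27/2] z:[13/3,46/3] -> hit [13/3,27/2], descend [7, 8]
    N7 x:[-3,3/2] y:[-1/2,13] z:[7,14] -> miss, prune
    N8 x:[1/2,16] y:[-1/2,27/2] z:[13/3,46/3] -> hit [13/3,27/2], descend [6, 12]
      N6 x:[1/2,16] y:[-1/2,4] z:[14,46/3] -> miss, prune
      N12 x:[3/2,13] y:[5,27/2] z:[13/3,15] -> hit [5,13] leaf, test {P12(miss), P18(miss), P20(miss)}

Visited [0, 2, 5, 13, 11, 7, 8, 6, 12]. Tests: 9 box, 1 leaf. Nearest: miss.

== RESULT ==
9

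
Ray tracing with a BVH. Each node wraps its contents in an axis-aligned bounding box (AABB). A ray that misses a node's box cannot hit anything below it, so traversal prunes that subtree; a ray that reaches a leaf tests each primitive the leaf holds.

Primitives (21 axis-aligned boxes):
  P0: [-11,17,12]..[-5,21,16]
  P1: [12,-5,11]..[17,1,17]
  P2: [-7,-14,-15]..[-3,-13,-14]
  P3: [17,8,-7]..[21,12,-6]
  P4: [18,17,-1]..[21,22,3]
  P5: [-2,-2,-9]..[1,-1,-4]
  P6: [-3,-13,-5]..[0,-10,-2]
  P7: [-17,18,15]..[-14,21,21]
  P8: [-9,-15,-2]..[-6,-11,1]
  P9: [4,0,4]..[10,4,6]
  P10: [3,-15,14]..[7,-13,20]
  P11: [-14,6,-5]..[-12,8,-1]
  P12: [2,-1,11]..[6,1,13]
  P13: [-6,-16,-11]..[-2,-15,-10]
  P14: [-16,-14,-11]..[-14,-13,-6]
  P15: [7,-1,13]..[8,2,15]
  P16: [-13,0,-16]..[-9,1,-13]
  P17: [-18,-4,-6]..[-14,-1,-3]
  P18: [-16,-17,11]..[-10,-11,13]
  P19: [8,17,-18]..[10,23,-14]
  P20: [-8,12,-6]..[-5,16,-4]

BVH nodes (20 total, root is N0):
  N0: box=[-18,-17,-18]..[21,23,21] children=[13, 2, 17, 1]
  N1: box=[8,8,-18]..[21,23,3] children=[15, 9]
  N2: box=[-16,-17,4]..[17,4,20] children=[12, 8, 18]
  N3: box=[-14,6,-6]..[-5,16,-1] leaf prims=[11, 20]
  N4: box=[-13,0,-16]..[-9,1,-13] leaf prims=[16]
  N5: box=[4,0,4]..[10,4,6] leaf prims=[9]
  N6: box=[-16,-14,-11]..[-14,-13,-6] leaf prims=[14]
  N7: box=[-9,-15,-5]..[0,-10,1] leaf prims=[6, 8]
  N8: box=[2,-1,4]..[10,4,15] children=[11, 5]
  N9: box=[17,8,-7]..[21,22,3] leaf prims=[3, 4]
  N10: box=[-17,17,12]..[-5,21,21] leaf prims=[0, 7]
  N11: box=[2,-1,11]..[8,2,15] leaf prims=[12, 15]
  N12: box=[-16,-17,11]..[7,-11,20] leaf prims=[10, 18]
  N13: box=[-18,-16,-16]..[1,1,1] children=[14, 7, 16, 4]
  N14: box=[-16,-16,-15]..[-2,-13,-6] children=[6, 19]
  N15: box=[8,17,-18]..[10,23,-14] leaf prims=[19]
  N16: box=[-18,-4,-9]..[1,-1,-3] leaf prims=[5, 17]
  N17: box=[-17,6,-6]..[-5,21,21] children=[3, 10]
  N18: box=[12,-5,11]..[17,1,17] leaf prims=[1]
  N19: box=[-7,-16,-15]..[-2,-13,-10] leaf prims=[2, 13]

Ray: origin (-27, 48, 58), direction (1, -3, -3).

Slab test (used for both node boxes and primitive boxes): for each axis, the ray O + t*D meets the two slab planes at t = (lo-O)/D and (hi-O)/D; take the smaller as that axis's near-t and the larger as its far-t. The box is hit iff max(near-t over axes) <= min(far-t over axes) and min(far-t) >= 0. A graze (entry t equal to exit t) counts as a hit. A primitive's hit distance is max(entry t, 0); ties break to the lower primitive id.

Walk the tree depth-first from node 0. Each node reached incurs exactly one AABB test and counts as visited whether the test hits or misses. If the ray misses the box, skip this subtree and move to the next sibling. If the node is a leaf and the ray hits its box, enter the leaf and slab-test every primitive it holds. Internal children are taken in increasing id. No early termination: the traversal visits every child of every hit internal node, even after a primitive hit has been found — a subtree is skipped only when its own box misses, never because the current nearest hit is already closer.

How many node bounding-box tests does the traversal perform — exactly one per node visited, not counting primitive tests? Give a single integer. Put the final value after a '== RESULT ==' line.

Traverse from the root:
N0 x:[9,48] y:[25/3,65/3] z:[37/3,76/3] -> hit [37/3,65/3], descend [1, 2, 13, 17]
  N1 x:[35,48] y:[25/3,40/3] z:[55/3,76/3] -> miss, prune
  N2 x:[11,44] y:[44/3,65/3] z:[38/3,18] -> hit [44/3,18], descend [8, 12, 18]
    N8 x:[29,37] y:[44/3,49/3] z:[43/3,18] -> miss, prune
    N12 x:[11,34] y:[59/3,65/3] z:[38/3,47/3] -> miss, prune
    N18 x:[39,44] y:[47/3,53/3] z:[41/3,47/3] -> miss, prune
  N13 x:[9,28] y:[47/3,64/3] z:[19,74/3] -> hit [19,64/3], descend [4, 7, 14, 16]
    N4 x:[14,18] y:[47/3,16] z:[71/3,74/3] -> miss, prune
    N7 x:[18,27] y:[58/3,21] z:[19,21] -> hit [58/3,21] leaf, test {P6(miss), P8@t=59/3}
    N14 x:[11,25] y:[61/3,64/3] z:[64/3,73/3] -> hit [64/3,64/3], descend [6, 19]
      N6 x:[11,13] y:[61/3,62/3] z:[64/3,23] -> miss, prune
      N19 x:[20,25] y:[61/3,64/3] z:[68/3,73/3] -> miss, prune
    N16 x:[9,28] y:[49/3,52/3] z:[61/3,67/3] -> miss, prune
  N17 x:[10,22] y:[9,14] z:[37/3,64/3] -> hit [37/3,14], descend [3, 10]
    N3 x:[13,22] y:[32/3,14] z:[59/3,64/3] -> miss, prune
    N10 x:[10,22] y:[9,31/3] z:[37/3,46/3] -> miss, prune

16 AABB tests over nodes [0, 1, 2, 8, 12, 18, 13, 4, 7, 14, 6, 19, 16, 17, 3, 10]; 1 leaf entered; closest P8.

== RESULT ==
16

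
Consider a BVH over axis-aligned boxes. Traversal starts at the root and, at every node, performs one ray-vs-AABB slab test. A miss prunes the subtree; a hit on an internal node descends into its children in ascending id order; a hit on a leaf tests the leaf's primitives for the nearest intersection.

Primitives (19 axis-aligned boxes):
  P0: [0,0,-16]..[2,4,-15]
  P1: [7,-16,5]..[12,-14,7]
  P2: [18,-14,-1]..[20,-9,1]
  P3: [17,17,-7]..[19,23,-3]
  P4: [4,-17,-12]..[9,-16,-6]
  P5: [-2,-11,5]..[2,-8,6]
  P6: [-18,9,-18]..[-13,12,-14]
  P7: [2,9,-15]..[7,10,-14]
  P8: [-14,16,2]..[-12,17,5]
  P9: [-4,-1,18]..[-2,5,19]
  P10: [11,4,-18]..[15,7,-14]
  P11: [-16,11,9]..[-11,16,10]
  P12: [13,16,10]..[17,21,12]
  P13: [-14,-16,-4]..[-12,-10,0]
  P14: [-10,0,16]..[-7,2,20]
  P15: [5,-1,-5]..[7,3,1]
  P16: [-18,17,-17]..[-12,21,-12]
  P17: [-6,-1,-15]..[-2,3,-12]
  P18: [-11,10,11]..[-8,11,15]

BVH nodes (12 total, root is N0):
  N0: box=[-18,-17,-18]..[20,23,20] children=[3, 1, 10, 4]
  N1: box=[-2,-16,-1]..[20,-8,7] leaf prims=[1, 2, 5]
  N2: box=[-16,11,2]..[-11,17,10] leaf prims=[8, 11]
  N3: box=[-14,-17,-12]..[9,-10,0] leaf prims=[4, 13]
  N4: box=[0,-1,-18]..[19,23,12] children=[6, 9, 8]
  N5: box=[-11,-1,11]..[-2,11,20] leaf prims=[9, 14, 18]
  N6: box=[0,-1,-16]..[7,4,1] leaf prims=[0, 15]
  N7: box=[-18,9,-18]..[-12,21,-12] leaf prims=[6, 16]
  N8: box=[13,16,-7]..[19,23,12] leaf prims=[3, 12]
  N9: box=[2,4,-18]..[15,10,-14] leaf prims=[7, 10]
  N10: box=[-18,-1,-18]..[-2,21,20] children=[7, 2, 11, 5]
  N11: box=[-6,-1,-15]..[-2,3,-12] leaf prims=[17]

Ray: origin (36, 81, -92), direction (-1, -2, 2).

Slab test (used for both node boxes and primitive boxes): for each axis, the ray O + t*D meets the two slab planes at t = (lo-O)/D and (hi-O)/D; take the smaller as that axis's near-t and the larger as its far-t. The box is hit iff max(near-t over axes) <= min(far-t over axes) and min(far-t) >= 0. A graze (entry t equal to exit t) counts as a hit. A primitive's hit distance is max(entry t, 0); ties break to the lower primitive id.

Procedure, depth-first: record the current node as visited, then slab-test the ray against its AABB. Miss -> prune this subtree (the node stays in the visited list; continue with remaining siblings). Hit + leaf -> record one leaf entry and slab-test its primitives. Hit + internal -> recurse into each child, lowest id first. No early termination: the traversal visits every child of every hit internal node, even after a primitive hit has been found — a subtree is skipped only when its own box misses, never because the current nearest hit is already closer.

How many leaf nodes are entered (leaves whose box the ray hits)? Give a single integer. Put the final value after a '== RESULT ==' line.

Walk:
N0 x:[16,54] y:[29,49] z:[37,56] -> hit [37,49], descend [1, 3, 4, 10]
  N1 x:[16,38] y:[89/2,97/2] z:[91/2,99/2] -> miss, prune
  N3 x:[27,50] y:[91/2,49] z:[40,46] -> hit [91/2,46] leaf, test {P4(miss), P13(miss)}
  N4 x:[17,36] y:[29,41] z:[37,52] -> miss, prune
  N10 x:[38,54] y:[30,41] z:[37,56] -> hit [38,41], descend [2, 5, 7, 11]
    N2 x:[47,52] y:[32,35] z:[47,51] -> miss, prune
    N5 x:[38,47] y:[35,41] z:[103/2,56] -> miss, prune
    N7 x:[48,54] y:[30,36] z:[37,40] -> miss, prune
    N11 x:[38,42] y:[39,41] z:[77/2,40] -> hit [39,40] leaf, test {P17@t=39}

order=[0, 1, 3, 4, 10, 2, 5, 7, 11]  |boxes|=9  |leaves|=2  hit=P17

== RESULT ==
2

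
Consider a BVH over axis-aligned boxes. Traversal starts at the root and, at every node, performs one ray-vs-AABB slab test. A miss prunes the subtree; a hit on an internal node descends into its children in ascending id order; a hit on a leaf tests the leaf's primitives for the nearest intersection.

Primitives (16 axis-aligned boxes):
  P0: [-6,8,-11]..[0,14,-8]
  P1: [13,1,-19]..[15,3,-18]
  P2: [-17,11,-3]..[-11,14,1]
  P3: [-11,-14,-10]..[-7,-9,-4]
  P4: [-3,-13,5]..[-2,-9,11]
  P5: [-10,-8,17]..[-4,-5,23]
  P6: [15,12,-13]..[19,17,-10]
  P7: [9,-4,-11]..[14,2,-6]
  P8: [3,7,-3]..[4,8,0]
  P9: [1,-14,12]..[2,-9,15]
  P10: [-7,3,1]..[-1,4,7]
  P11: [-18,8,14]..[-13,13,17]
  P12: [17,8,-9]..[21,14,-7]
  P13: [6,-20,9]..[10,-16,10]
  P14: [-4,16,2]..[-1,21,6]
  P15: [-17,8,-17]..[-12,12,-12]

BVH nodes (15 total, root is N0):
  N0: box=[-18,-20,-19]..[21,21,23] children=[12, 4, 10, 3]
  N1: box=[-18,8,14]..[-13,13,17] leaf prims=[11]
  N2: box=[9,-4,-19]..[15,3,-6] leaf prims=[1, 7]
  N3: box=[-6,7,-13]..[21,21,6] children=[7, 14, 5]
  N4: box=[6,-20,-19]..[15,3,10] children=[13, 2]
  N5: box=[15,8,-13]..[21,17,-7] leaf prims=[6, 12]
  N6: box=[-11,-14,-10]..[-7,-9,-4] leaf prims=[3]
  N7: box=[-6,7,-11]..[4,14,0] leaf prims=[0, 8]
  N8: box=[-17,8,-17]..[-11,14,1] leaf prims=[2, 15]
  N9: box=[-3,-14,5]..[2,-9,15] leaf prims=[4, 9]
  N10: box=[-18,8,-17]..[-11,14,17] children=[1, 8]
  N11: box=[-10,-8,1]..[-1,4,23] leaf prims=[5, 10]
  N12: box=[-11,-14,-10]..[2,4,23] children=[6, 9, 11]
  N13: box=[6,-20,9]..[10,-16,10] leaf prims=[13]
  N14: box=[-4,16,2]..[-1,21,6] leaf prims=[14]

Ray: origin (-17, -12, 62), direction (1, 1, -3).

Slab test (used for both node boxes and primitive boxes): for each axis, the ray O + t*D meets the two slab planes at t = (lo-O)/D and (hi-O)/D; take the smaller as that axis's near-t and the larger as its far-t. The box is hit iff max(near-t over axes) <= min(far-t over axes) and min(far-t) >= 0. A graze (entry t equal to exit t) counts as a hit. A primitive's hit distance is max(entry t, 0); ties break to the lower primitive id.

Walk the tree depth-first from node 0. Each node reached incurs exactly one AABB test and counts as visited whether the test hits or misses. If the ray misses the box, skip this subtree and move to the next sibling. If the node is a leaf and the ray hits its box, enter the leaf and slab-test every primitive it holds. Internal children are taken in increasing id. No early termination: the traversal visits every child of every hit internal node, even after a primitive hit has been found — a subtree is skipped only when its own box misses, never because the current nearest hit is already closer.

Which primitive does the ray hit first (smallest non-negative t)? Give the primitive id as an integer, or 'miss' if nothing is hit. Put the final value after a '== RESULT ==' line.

Trace the traversal:
N0 x:[-1,38] y:[-8,33] z:[13,27] -> hit [13,27], descend [3, 4, 10, 12]
  N3 x:[11,38] y:[19,33] z:[56/3,25] -> hit [19,25], descend [5, 7, 14]
    N5 x:[32,38] y:[20,29] z:[23,25] -> miss, prune
    N7 x:[11,21] y:[19,26] z:[62/3,73/3] -> hit [62/3,21] leaf, test {P0(miss), P8(miss)}
    N14 x:[13,16] y:[28,33] z:[56/3,20] -> miss, prune
  N4 x:[23,32] y:[-8,15] z:[52/3,27] -> miss, prune
  N10 x:[-1,6] y:[20,26] z:[15,79/3] -> miss, prune
  N12 x:[6,19] y:[-2,16] z:[13,24] -> hit [13,16], descend [6, 9, 11]
    N6 x:[6,10] y:[-2,3] z:[22,24] -> miss, prune
    N9 x:[14,19] y:[-2,3] z:[47/3,19] -> miss, prune
    N11 x:[7,16] y:[4,16] z:[13,61/3] -> hit [13,16] leaf, test {P5(miss), P10(miss)}

11 AABB tests over nodes [0, 3, 5, 7, 14, 4, 10, 12, 6, 9, 11]; 2 leaves entered; closest miss.

== RESULT ==
miss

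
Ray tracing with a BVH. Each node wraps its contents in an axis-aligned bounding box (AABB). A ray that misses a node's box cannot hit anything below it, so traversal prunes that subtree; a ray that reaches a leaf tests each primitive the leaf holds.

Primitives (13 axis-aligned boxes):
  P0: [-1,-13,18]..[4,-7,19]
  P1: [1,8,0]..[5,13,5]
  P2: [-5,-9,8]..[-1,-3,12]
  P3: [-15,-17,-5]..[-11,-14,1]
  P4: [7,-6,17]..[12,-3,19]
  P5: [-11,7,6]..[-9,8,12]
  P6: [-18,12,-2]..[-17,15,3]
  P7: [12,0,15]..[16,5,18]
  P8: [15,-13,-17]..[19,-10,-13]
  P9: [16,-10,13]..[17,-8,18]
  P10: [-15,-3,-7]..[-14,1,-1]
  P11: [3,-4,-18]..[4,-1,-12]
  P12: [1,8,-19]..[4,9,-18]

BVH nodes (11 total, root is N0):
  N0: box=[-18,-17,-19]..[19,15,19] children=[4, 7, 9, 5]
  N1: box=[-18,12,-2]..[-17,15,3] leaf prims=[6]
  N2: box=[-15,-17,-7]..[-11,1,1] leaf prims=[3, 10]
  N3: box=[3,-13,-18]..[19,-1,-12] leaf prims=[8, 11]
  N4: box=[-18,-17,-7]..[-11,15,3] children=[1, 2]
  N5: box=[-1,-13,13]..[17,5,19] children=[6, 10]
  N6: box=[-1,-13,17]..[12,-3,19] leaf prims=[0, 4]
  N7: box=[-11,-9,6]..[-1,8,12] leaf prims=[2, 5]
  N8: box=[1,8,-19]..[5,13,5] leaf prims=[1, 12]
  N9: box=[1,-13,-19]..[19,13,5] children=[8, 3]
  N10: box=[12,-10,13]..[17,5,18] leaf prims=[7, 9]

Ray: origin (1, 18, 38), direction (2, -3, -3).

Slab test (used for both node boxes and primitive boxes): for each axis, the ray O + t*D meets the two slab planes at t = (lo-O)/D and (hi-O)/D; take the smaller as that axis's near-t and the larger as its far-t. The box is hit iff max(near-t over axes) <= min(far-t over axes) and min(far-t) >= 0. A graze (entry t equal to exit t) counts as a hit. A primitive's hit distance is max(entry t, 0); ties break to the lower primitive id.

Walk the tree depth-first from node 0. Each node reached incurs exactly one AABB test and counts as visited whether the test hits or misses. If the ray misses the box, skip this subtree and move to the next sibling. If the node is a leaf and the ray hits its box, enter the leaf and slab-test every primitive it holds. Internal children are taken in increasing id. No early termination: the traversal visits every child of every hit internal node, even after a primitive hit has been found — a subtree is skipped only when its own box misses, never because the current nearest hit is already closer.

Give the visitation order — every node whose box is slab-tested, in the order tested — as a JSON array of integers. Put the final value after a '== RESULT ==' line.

Traverse from the root:
N0 x:[-19/2,9] y:[1,35/3] z:[19/3,19] -> hit [19/3,9], descend [4, 5, 7, 9]
  N4 x:[-19/2,-6] y:[1,35/3] z:[35/3,15] -> miss, prune
  N5 x:[-1,8] y:[13/3,31/3] z:[19/3,25/3] -> hit [19/3,8], descend [6, 10]
    N6 x:[-1,11/2] y:[7,31/3] z:[19/3,7] -> miss, prune
    N10 x:[11/2,8] y:[13/3,28/3] z:[20/3,25/3] -> hit [20/3,8] leaf, test {P7(miss), P9(miss)}
  N7 x:[-6,-1] y:[10/3,9] z:[26/3,32/3] -> miss, prune
  N9 x:[0,9] y:[5/3,31/3] z:[11,19] -> miss, prune

Summary -> nodes [0, 4, 5, 6, 10, 7, 9]; box-tests=7; leaf-entries=1; first=miss

== RESULT ==
[0, 4, 5, 6, 10, 7, 9]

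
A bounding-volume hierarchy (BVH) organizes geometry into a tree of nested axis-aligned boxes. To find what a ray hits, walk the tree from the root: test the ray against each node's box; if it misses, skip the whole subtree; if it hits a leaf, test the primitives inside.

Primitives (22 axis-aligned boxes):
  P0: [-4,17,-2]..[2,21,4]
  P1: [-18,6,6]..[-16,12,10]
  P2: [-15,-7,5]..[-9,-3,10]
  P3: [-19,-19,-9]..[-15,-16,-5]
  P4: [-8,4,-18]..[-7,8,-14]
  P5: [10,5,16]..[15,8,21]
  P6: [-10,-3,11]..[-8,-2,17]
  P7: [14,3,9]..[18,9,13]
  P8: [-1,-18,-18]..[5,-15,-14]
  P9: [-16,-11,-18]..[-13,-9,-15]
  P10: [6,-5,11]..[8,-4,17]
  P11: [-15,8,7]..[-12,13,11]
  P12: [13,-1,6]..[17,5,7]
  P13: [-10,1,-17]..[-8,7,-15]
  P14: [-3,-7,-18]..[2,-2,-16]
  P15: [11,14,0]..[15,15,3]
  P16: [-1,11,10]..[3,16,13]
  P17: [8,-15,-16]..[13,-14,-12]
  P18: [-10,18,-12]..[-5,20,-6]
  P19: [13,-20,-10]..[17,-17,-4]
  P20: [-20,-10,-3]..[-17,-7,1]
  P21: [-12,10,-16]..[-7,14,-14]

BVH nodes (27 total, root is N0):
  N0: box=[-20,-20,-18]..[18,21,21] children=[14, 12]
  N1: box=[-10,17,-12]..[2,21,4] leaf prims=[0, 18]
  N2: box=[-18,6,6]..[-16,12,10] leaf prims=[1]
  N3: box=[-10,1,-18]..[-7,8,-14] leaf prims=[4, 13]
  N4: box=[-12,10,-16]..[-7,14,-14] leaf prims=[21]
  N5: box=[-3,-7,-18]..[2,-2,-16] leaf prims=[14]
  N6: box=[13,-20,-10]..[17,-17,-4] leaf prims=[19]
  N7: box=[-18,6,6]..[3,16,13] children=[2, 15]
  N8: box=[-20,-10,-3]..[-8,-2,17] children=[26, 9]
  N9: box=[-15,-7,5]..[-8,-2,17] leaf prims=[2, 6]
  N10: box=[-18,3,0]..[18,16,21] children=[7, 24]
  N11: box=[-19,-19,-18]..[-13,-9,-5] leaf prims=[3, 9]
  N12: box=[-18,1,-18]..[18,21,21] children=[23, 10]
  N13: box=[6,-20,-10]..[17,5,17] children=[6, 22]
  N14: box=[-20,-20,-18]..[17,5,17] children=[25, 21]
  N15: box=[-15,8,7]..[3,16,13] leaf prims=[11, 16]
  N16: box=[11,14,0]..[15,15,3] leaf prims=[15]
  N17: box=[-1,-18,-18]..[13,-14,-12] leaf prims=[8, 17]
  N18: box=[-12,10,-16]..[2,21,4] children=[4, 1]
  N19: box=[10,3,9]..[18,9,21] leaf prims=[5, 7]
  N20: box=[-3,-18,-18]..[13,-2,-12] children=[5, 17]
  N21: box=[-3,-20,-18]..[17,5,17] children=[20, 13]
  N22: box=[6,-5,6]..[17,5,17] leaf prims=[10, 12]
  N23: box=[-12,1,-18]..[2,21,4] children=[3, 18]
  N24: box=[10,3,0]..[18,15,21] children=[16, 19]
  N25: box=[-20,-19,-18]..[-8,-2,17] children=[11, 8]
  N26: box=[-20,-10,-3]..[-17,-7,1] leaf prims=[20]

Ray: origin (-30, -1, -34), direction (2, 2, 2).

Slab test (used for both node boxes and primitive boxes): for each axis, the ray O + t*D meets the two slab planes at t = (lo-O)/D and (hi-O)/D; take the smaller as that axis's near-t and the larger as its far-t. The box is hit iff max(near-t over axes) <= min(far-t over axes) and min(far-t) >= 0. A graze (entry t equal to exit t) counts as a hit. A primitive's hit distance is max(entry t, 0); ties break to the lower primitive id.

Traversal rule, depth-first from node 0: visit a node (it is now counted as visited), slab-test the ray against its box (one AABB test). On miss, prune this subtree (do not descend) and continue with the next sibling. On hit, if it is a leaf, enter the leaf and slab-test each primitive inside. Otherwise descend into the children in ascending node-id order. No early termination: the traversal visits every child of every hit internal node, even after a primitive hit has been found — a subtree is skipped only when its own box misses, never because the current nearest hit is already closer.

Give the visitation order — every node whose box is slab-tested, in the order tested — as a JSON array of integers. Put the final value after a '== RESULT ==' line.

Trace the traversal:
N0 x:[5,24] y:[-19/2,11] z:[8,55/2] -> hit [8,11], descend [12, 14]
  N12 x:[6,24] y:[1,11] z:[8,55/2] -> hit [8,11], descend [10, 23]
    N10 x:[6,24] y:[2,17/2] z:[17,55/2] -> miss, prune
    N23 x:[9,16] y:[1,11] z:[8,19] -> hit [9,11], descend [3, 18]
      N3 x:[10,23/2] y:[1,9/2] z:[8,10] -> miss, prune
      N18 x:[9,16] y:[11/2,11] z:[9,19] -> hit [9,11], descend [1, 4]
        N1 x:[10,16] y:[9,11] z:[11,19] -> hit [11,11] leaf, test {P0(miss), P18(miss)}
        N4 x:[9,23/2] y:[11/2,15/2] z:[9,10] -> miss, prune
  N14 x:[5,47/2] y:[-19/2,3] z:[8,51/2] -> miss, prune

order=[0, 12, 10, 23, 3, 18, 1, 4, 14]  |boxes|=9  |leaves|=1  hit=miss

== RESULT ==
[0, 12, 10, 23, 3, 18, 1, 4, 14]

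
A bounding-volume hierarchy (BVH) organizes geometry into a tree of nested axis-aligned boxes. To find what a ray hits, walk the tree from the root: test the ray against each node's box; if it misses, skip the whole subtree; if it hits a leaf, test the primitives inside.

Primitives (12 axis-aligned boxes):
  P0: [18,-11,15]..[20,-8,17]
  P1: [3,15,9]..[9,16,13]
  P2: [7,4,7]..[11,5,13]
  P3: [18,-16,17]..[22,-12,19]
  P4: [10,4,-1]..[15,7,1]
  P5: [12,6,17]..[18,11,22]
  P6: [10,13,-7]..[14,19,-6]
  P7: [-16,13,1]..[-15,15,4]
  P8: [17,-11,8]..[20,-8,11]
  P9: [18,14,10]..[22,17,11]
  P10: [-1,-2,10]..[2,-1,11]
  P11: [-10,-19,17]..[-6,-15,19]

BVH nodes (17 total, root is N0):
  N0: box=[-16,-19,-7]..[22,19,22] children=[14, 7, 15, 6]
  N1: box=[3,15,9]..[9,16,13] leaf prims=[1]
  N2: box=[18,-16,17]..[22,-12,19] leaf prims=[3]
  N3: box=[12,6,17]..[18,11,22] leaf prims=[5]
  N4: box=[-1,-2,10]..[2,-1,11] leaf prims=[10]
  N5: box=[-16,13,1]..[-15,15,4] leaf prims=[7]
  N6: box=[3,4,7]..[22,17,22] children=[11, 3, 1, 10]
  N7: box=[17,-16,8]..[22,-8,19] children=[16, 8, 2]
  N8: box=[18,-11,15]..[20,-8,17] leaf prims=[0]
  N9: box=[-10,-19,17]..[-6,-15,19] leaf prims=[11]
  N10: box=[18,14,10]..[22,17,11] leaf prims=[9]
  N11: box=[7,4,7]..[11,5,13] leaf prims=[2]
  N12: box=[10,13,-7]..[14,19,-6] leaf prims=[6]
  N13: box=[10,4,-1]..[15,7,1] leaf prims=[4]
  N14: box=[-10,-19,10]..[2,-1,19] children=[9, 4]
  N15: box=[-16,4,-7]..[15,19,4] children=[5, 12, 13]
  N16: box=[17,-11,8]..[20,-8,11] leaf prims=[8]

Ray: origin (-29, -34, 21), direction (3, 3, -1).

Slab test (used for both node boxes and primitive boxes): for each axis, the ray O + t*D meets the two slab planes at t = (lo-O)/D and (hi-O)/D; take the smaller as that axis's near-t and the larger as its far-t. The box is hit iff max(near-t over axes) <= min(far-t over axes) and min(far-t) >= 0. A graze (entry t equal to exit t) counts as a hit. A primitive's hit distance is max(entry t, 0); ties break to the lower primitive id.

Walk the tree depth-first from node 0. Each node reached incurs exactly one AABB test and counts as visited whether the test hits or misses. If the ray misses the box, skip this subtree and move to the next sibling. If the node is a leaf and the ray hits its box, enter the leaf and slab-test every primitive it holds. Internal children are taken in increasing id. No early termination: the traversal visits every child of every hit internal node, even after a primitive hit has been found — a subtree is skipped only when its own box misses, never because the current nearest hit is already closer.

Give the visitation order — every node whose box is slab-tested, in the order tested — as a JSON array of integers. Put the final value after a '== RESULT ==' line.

Trace the traversal:
N0 x:[13/3,17] y:[5,53/3] z:[-1,28] -> hit [5,17], descend [6, 7, 14, 15]
  N6 x:[32/3,17] y:[38/3,17] z:[-1,14] -> hit [38/3,14], descend [1, 3, 10, 11]
    N1 x:[32/3,38/3] y:[49/3,50/3] z:[8,12] -> miss, prune
    N3 x:[41/3,47/3] y:[40/3,15] z:[-1,4] -> miss, prune
    N10 x:[47/3,17] y:[16,17] z:[10,11] -> miss, prune
    N11 x:[12,40/3] y:[38/3,13] z:[8,14] -> hit [38/3,13] leaf, test {P2@t=38/3}
  N7 x:[46/3,17] y:[6,26/3] z:[2,13] -> miss, prune
  N14 x:[19/3,31/3] y:[5,11] z:[2,11] -> hit [19/3,31/3], descend [4, 9]
    N4 x:[28/3,31/3] y:[32/3,11] z:[10,11] -> miss, prune
    N9 x:[19/3,23/3] y:[5,19/3] z:[2,4] -> miss, prune
  N15 x:[13/3,44/3] y:[38/3,53/3] z:[17,28] -> miss, prune

order=[0, 6, 1, 3, 10, 11, 7, 14, 4, 9, 15]  |boxes|=11  |leaves|=1  hit=P2

== RESULT ==
[0, 6, 1, 3, 10, 11, 7, 14, 4, 9, 15]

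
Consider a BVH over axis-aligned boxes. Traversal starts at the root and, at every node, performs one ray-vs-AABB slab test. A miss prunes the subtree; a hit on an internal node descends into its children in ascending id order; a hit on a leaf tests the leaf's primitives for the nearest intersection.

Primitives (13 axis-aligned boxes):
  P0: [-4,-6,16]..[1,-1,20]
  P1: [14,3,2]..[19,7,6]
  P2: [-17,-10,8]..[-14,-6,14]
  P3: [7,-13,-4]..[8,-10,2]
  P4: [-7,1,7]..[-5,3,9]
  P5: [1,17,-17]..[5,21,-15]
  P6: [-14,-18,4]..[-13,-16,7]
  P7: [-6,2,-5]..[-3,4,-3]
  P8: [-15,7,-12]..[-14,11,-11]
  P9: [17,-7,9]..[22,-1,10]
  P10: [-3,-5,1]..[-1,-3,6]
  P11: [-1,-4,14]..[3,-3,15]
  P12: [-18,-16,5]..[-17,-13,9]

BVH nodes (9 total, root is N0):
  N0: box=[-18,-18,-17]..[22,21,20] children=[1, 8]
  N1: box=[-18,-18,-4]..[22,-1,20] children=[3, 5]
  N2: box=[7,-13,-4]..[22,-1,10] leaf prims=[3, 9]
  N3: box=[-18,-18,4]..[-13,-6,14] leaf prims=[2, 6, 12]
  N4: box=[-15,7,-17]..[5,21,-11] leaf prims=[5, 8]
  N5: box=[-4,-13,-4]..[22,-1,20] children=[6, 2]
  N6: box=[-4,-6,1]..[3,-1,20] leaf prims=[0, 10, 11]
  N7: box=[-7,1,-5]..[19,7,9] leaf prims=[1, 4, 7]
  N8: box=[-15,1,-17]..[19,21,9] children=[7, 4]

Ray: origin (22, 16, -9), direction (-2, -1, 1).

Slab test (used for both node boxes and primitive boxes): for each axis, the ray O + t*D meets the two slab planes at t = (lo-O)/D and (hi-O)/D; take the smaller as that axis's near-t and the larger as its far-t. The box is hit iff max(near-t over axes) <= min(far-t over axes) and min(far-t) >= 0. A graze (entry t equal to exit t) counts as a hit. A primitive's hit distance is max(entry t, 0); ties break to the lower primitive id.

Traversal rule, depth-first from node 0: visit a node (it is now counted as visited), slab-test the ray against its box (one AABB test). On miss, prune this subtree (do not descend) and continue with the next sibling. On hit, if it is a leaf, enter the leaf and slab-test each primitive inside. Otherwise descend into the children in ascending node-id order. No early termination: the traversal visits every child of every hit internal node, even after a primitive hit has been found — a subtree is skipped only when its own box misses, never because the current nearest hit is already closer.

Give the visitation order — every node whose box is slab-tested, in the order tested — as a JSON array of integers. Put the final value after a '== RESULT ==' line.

Trace the traversal:
N0 x:[0,20] y:[-5,34] z:[-8,29] -> hit [0,20], descend [1, 8]
  N1 x:[0,20] y:[17,34] z:[5,29] -> hit [17,20], descend [3, 5]
    N3 x:[35/2,20] y:[22,34] z:[13,23] -> miss, prune
    N5 x:[0,13] y:[17,29] z:[5,29] -> miss, prune
  N8 x:[3/2,37/2] y:[-5,15] z:[-8,18] -> hit [3/2,15], descend [4, 7]
    N4 x:[17/2,37/2] y:[-5,9] z:[-8,-2] -> miss, prune
    N7 x:[3/2,29/2] y:[9,15] z:[4,18] -> hit [9,29/2] leaf, test {P1(miss), P4(miss), P7(miss)}

Visited [0, 1, 3, 5, 8, 4, 7]. Tests: 7 box, 1 leaf. Nearest: miss.

== RESULT ==
[0, 1, 3, 5, 8, 4, 7]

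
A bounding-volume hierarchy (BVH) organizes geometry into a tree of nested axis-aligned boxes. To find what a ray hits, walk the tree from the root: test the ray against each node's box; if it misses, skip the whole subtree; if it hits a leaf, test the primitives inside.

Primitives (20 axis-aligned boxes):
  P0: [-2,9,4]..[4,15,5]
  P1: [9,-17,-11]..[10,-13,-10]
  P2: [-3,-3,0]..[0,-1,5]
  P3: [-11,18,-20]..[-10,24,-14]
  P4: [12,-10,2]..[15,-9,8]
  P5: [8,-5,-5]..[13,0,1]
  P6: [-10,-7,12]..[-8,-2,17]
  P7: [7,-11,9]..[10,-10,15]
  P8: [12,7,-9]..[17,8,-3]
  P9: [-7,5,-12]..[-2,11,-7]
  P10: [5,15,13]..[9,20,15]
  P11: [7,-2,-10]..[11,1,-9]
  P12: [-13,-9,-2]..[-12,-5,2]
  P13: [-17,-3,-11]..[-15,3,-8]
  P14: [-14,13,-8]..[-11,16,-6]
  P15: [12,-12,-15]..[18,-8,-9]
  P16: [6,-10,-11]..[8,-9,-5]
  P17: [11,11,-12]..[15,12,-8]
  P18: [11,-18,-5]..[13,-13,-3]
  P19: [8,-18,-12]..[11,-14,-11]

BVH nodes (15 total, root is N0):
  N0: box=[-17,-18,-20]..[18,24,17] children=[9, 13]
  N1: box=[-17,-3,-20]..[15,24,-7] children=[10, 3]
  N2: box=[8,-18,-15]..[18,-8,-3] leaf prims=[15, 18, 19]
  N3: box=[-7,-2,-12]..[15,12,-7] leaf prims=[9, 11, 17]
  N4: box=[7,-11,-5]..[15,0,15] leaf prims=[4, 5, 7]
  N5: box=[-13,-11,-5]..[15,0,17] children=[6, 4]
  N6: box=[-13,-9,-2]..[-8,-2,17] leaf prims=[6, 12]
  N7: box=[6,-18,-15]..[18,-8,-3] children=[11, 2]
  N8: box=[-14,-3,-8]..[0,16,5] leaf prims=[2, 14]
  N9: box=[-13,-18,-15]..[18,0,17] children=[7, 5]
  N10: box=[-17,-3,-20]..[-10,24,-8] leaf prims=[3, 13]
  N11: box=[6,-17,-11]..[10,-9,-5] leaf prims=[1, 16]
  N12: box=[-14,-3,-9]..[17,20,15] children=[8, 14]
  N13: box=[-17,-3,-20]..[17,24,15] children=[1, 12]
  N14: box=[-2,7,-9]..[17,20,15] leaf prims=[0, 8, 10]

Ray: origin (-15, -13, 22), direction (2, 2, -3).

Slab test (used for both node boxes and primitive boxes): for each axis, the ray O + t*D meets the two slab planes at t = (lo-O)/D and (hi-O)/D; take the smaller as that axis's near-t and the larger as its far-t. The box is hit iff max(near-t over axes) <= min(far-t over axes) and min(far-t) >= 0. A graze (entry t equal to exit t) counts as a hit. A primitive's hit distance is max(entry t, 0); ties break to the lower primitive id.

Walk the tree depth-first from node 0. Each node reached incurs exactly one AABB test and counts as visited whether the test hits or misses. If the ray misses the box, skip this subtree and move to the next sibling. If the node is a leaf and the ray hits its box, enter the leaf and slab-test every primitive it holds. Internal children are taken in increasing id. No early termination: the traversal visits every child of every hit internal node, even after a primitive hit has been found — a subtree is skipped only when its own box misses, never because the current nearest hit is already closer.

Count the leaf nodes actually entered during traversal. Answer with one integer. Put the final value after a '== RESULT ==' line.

Walk:
N0 x:[-1,33/2] y:[-5/2,37/2] z:[5/3,14] -> hit [5/3,14], descend [9, 13]
  N9 x:[1,33/2] y:[-5/2,13/2] z:[5/3,37/3] -> hit [5/3,13/2], descend [5, 7]
    N5 x:[1,15] y:[1,13/2] z:[5/3,9] -> hit [5/3,13/2], descend [4, 6]
      N4 x:[11,15] y:[1,13/2] z:[7/3,9] -> miss, prune
      N6 x:[1,7/2] y:[2,11/2] z:[5/3,8] -> hit [2,7/2] leaf, test {P6@t=3, P12(miss)}
    N7 x:[21/2,33/2] y:[-5/2,5/2] z:[25/3,37/3] -> miss, prune
  N13 x:[-1,16] y:[5,37/2] z:[7/3,14] -> hit [5,14], descend [1, 12]
    N1 x:[-1,15] y:[5,37/2] z:[29/3,14] -> hit [29/3,14], descend [3, 10]
      N3 x:[4,15] y:[11/2,25/2] z:[29/3,34/3] -> hit [29/3,34/3] leaf, test {P9(miss), P11(miss), P17(miss)}
      N10 x:[-1,5/2] y:[5,37/2] z:[10,14] -> miss, prune
    N12 x:[1/2,16] y:[5,33/2] z:[7/3,31/3] -> hit [5,31/3], descend [8, 14]
      N8 x:[1/2,15/2] y:[5,29/2] z:[17/3,10] -> hit [17/3,15/2] leaf, test {P2@t=6, P14(miss)}
      N14 x:[13/2,16] y:[10,33/2] z:[7/3,31/3] -> hit [10,31/3] leaf, test {P0(miss), P8(miss), P10(miss)}

13 AABB tests over nodes [0, 9, 5, 4, 6, 7, 13, 1, 3, 10, 12, 8, 14]; 4 leaves entered; closest P6.

== RESULT ==
4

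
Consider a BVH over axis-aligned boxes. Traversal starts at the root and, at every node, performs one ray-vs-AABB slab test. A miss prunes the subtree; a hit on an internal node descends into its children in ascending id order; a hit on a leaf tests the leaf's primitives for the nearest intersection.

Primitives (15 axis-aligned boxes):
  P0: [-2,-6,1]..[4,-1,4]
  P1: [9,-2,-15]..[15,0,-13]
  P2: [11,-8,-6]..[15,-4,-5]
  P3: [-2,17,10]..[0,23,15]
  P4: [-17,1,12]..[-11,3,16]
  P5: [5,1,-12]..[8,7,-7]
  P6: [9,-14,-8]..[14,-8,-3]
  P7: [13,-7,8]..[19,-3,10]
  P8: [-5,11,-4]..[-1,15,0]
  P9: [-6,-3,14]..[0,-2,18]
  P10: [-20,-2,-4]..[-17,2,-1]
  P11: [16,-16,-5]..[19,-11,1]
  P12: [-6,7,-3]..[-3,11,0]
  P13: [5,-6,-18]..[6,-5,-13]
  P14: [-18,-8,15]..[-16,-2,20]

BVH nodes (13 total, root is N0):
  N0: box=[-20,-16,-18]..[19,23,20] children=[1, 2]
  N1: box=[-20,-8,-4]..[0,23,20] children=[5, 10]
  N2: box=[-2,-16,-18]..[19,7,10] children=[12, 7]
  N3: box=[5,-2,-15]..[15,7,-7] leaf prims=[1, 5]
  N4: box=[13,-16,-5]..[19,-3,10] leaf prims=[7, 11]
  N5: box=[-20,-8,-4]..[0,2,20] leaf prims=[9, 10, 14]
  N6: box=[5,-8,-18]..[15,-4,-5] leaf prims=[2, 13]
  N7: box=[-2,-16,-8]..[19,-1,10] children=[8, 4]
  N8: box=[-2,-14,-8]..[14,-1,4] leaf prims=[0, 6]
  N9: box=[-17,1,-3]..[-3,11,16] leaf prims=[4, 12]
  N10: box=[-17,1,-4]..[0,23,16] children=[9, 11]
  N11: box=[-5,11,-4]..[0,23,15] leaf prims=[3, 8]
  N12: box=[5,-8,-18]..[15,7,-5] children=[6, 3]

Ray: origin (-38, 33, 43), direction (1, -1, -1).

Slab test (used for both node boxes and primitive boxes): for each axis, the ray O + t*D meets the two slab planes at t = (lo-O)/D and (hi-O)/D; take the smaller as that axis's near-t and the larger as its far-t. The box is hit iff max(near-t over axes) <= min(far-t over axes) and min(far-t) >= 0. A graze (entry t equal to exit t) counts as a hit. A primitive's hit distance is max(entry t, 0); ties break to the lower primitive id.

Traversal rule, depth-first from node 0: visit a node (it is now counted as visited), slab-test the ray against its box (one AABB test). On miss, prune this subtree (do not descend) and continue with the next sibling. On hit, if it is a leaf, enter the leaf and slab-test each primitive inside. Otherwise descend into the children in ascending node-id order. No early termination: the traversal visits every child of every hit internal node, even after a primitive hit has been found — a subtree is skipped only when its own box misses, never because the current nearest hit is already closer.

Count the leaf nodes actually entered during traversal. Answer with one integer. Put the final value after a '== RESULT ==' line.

Trace the traversal:
N0 x:[18,57] y:[10,49] z:[23,61] -> hit [23,49], descend [1, 2]
  N1 x:[18,38] y:[10,41] z:[23,47] -> hit [23,38], descend [5, 10]
    N5 x:[18,38] y:[31,41] z:[23,47] -> hit [31,38] leaf, test {P9(miss), P10(miss), P14(miss)}
    N10 x:[21,38] y:[10,32] z:[27,47] -> hit [27,32], descend [9, 11]
      N9 x:[21,35] y:[22,32] z:[27,46] -> hit [27,32] leaf, test {P4(miss), P12(miss)}
      N11 x:[33,38] y:[10,22] z:[28,47] -> miss, prune
  N2 x:[36,57] y:[26,49] z:[33,61] -> hit [36,49], descend [7, 12]
    N7 x:[36,57] y:[34,49] z:[33,51] -> hit [36,49], descend [4, 8]
      N4 x:[51,57] y:[36,49] z:[33,48] -> miss, prune
      N8 x:[36,52] y:[34,47] z:[39,51] -> hit [39,47] leaf, test {P0@t=39, P6@t=47}
    N12 x:[43,53] y:[26,41] z:[48,61] -> miss, prune

Summary -> nodes [0, 1, 5, 10, 9, 11, 2, 7, 4, 8, 12]; box-tests=11; leaf-entries=3; first=P0

== RESULT ==
3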